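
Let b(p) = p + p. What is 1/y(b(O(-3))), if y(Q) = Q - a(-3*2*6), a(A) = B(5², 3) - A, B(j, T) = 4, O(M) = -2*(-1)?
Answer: -1/36 ≈ -0.027778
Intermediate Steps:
O(M) = 2
a(A) = 4 - A
b(p) = 2*p
y(Q) = -40 + Q (y(Q) = Q - (4 - (-3*2)*6) = Q - (4 - (-6)*6) = Q - (4 - 1*(-36)) = Q - (4 + 36) = Q - 1*40 = Q - 40 = -40 + Q)
1/y(b(O(-3))) = 1/(-40 + 2*2) = 1/(-40 + 4) = 1/(-36) = -1/36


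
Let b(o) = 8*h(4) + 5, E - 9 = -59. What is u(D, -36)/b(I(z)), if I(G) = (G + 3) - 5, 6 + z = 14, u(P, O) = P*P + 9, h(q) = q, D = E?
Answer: 2509/37 ≈ 67.811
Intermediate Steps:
E = -50 (E = 9 - 59 = -50)
D = -50
u(P, O) = 9 + P² (u(P, O) = P² + 9 = 9 + P²)
z = 8 (z = -6 + 14 = 8)
I(G) = -2 + G (I(G) = (3 + G) - 5 = -2 + G)
b(o) = 37 (b(o) = 8*4 + 5 = 32 + 5 = 37)
u(D, -36)/b(I(z)) = (9 + (-50)²)/37 = (9 + 2500)*(1/37) = 2509*(1/37) = 2509/37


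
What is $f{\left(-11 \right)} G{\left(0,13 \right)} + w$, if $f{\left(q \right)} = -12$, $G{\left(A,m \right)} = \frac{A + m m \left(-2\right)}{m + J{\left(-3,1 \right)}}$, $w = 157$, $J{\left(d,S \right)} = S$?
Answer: $\frac{3127}{7} \approx 446.71$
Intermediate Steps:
$G{\left(A,m \right)} = \frac{A - 2 m^{2}}{1 + m}$ ($G{\left(A,m \right)} = \frac{A + m m \left(-2\right)}{m + 1} = \frac{A + m^{2} \left(-2\right)}{1 + m} = \frac{A - 2 m^{2}}{1 + m}$)
$f{\left(-11 \right)} G{\left(0,13 \right)} + w = - 12 \frac{0 - 2 \cdot 13^{2}}{1 + 13} + 157 = - 12 \frac{0 - 338}{14} + 157 = - 12 \cdot \frac{1}{14} \left(-338\right) + 157 = \left(-12\right) \left(- \frac{169}{7}\right) + 157 = \frac{2028}{7} + 157 = \frac{3127}{7}$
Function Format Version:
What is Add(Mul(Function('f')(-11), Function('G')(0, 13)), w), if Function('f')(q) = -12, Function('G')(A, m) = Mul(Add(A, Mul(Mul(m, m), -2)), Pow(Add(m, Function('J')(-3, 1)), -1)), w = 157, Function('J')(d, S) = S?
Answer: Rational(3127, 7) ≈ 446.71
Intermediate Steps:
Function('G')(A, m) = Mul(Pow(Add(1, m), -1), Add(A, Mul(-2, Pow(m, 2)))) (Function('G')(A, m) = Mul(Add(A, Mul(Mul(m, m), -2)), Pow(Add(m, 1), -1)) = Mul(Add(A, Mul(Pow(m, 2), -2)), Pow(Add(1, m), -1)) = Mul(Add(A, Mul(-2, Pow(m, 2))), Pow(Add(1, m), -1)) = Mul(Pow(Add(1, m), -1), Add(A, Mul(-2, Pow(m, 2)))))
Add(Mul(Function('f')(-11), Function('G')(0, 13)), w) = Add(Mul(-12, Mul(Pow(Add(1, 13), -1), Add(0, Mul(-2, Pow(13, 2))))), 157) = Add(Mul(-12, Mul(Pow(14, -1), Add(0, Mul(-2, 169)))), 157) = Add(Mul(-12, Mul(Rational(1, 14), Add(0, -338))), 157) = Add(Mul(-12, Mul(Rational(1, 14), -338)), 157) = Add(Mul(-12, Rational(-169, 7)), 157) = Add(Rational(2028, 7), 157) = Rational(3127, 7)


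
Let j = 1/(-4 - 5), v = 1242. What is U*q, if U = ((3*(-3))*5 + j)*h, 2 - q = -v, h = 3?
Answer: -505064/3 ≈ -1.6835e+5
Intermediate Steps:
q = 1244 (q = 2 - (-1)*1242 = 2 - 1*(-1242) = 2 + 1242 = 1244)
j = -⅑ (j = 1/(-9) = -⅑ ≈ -0.11111)
U = -406/3 (U = ((3*(-3))*5 - ⅑)*3 = (-9*5 - ⅑)*3 = (-45 - ⅑)*3 = -406/9*3 = -406/3 ≈ -135.33)
U*q = -406/3*1244 = -505064/3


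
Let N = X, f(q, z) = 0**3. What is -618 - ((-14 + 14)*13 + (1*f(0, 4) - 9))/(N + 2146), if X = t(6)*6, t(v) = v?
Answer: -1348467/2182 ≈ -618.00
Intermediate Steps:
f(q, z) = 0
X = 36 (X = 6*6 = 36)
N = 36
-618 - ((-14 + 14)*13 + (1*f(0, 4) - 9))/(N + 2146) = -618 - ((-14 + 14)*13 + (1*0 - 9))/(36 + 2146) = -618 - (0*13 + (0 - 9))/2182 = -618 - (0 - 9)/2182 = -618 - (-9)/2182 = -618 - 1*(-9/2182) = -618 + 9/2182 = -1348467/2182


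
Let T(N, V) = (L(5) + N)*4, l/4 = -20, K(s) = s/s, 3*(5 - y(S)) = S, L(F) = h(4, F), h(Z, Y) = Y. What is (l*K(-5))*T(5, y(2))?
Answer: -3200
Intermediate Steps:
L(F) = F
y(S) = 5 - S/3
K(s) = 1
l = -80 (l = 4*(-20) = -80)
T(N, V) = 20 + 4*N (T(N, V) = (5 + N)*4 = 20 + 4*N)
(l*K(-5))*T(5, y(2)) = (-80*1)*(20 + 4*5) = -80*(20 + 20) = -80*40 = -3200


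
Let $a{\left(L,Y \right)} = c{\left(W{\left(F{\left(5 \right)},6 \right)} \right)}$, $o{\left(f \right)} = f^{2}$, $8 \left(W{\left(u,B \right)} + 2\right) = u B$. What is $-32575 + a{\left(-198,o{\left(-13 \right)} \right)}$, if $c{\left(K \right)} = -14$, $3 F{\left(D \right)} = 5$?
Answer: $-32589$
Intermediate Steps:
$F{\left(D \right)} = \frac{5}{3}$ ($F{\left(D \right)} = \frac{1}{3} \cdot 5 = \frac{5}{3}$)
$W{\left(u,B \right)} = -2 + \frac{B u}{8}$ ($W{\left(u,B \right)} = -2 + \frac{u B}{8} = -2 + \frac{B u}{8}$)
$a{\left(L,Y \right)} = -14$
$-32575 + a{\left(-198,o{\left(-13 \right)} \right)} = -32575 - 14 = -32589$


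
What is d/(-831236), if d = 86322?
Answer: -43161/415618 ≈ -0.10385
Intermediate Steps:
d/(-831236) = 86322/(-831236) = 86322*(-1/831236) = -43161/415618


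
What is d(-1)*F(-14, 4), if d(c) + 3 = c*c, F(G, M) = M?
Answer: -8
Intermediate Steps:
d(c) = -3 + c² (d(c) = -3 + c*c = -3 + c²)
d(-1)*F(-14, 4) = (-3 + (-1)²)*4 = (-3 + 1)*4 = -2*4 = -8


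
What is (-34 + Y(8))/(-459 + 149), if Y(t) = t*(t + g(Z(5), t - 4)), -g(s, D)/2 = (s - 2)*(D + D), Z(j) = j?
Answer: 177/155 ≈ 1.1419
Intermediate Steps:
g(s, D) = -4*D*(-2 + s) (g(s, D) = -2*(s - 2)*(D + D) = -2*(-2 + s)*2*D = -4*D*(-2 + s))
Y(t) = t*(48 - 11*t) (Y(t) = t*(t + 4*(t - 4)*(2 - 1*5)) = t*(t + 4*(-4 + t)*(2 - 5)) = t*(t + 4*(-4 + t)*(-3)) = t*(t + (48 - 12*t)) = t*(48 - 11*t))
(-34 + Y(8))/(-459 + 149) = (-34 + 8*(48 - 11*8))/(-459 + 149) = (-34 + 8*(48 - 88))/(-310) = (-34 + 8*(-40))*(-1/310) = (-34 - 320)*(-1/310) = -354*(-1/310) = 177/155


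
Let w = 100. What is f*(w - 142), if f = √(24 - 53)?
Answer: -42*I*√29 ≈ -226.18*I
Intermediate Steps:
f = I*√29 (f = √(-29) = I*√29 ≈ 5.3852*I)
f*(w - 142) = (I*√29)*(100 - 142) = (I*√29)*(-42) = -42*I*√29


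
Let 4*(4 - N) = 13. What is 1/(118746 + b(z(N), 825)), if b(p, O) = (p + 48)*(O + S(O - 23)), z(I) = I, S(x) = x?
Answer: 4/792249 ≈ 5.0489e-6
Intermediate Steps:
N = ¾ (N = 4 - ¼*13 = 4 - 13/4 = ¾ ≈ 0.75000)
b(p, O) = (-23 + 2*O)*(48 + p) (b(p, O) = (p + 48)*(O + (O - 23)) = (48 + p)*(O + (-23 + O)) = (48 + p)*(-23 + 2*O) = (-23 + 2*O)*(48 + p))
1/(118746 + b(z(N), 825)) = 1/(118746 + (-1104 + 96*825 + 825*(¾) + 3*(-23 + 825)/4)) = 1/(118746 + (-1104 + 79200 + 2475/4 + (¾)*802)) = 1/(118746 + (-1104 + 79200 + 2475/4 + 1203/2)) = 1/(118746 + 317265/4) = 1/(792249/4) = 4/792249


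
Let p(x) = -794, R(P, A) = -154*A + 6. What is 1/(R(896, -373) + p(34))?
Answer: 1/56654 ≈ 1.7651e-5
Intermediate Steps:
R(P, A) = 6 - 154*A
1/(R(896, -373) + p(34)) = 1/((6 - 154*(-373)) - 794) = 1/((6 + 57442) - 794) = 1/(57448 - 794) = 1/56654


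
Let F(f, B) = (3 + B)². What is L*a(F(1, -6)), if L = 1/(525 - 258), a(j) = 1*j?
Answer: 3/89 ≈ 0.033708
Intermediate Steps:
a(j) = j
L = 1/267 ≈ 0.0037453
L*a(F(1, -6)) = (3 - 6)²/267 = (1/267)*(-3)² = (1/267)*9 = 3/89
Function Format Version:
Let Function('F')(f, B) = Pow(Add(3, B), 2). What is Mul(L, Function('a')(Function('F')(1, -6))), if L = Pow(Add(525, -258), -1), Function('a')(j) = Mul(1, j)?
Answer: Rational(3, 89) ≈ 0.033708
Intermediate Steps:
Function('a')(j) = j
L = Rational(1, 267) (L = Pow(267, -1) = Rational(1, 267) ≈ 0.0037453)
Mul(L, Function('a')(Function('F')(1, -6))) = Mul(Rational(1, 267), Pow(Add(3, -6), 2)) = Mul(Rational(1, 267), Pow(-3, 2)) = Mul(Rational(1, 267), 9) = Rational(3, 89)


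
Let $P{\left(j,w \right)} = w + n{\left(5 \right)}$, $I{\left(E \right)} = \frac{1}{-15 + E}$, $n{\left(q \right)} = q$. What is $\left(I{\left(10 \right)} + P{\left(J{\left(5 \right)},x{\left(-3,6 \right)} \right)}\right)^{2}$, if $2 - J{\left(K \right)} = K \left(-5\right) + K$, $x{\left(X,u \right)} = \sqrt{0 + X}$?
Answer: $\frac{501}{25} + \frac{48 i \sqrt{3}}{5} \approx 20.04 + 16.628 i$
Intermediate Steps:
$x{\left(X,u \right)} = \sqrt{X}$
$J{\left(K \right)} = 2 + 4 K$ ($J{\left(K \right)} = 2 - \left(K \left(-5\right) + K\right) = 2 - \left(- 5 K + K\right) = 2 - - 4 K = 2 + 4 K$)
$P{\left(j,w \right)} = 5 + w$ ($P{\left(j,w \right)} = w + 5 = 5 + w$)
$\left(I{\left(10 \right)} + P{\left(J{\left(5 \right)},x{\left(-3,6 \right)} \right)}\right)^{2} = \left(\frac{1}{-15 + 10} + \left(5 + \sqrt{-3}\right)\right)^{2} = \left(\frac{1}{-5} + \left(5 + i \sqrt{3}\right)\right)^{2} = \left(- \frac{1}{5} + \left(5 + i \sqrt{3}\right)\right)^{2} = \left(\frac{24}{5} + i \sqrt{3}\right)^{2}$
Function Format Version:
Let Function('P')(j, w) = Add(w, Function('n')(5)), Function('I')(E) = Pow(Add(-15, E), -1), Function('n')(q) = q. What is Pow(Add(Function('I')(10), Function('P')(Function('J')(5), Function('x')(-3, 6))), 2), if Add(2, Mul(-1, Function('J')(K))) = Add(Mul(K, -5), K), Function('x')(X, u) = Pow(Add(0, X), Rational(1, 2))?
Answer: Add(Rational(501, 25), Mul(Rational(48, 5), I, Pow(3, Rational(1, 2)))) ≈ Add(20.040, Mul(16.628, I))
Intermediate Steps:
Function('x')(X, u) = Pow(X, Rational(1, 2))
Function('J')(K) = Add(2, Mul(4, K)) (Function('J')(K) = Add(2, Mul(-1, Add(Mul(K, -5), K))) = Add(2, Mul(-1, Add(Mul(-5, K), K))) = Add(2, Mul(-1, Mul(-4, K))) = Add(2, Mul(4, K)))
Function('P')(j, w) = Add(5, w) (Function('P')(j, w) = Add(w, 5) = Add(5, w))
Pow(Add(Function('I')(10), Function('P')(Function('J')(5), Function('x')(-3, 6))), 2) = Pow(Add(Pow(Add(-15, 10), -1), Add(5, Pow(-3, Rational(1, 2)))), 2) = Pow(Add(Pow(-5, -1), Add(5, Mul(I, Pow(3, Rational(1, 2))))), 2) = Pow(Add(Rational(-1, 5), Add(5, Mul(I, Pow(3, Rational(1, 2))))), 2) = Pow(Add(Rational(24, 5), Mul(I, Pow(3, Rational(1, 2)))), 2)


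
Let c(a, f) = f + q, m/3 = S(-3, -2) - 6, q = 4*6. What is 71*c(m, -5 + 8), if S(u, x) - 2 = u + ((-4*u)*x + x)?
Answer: 1917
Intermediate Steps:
S(u, x) = 2 + u + x - 4*u*x (S(u, x) = 2 + (u + ((-4*u)*x + x)) = 2 + (u + (-4*u*x + x)) = 2 + (u + (x - 4*u*x)) = 2 + (u + x - 4*u*x) = 2 + u + x - 4*u*x)
q = 24
m = -99 (m = 3*((2 - 3 - 2 - 4*(-3)*(-2)) - 6) = 3*((2 - 3 - 2 - 24) - 6) = 3*(-27 - 6) = 3*(-33) = -99)
c(a, f) = 24 + f (c(a, f) = f + 24 = 24 + f)
71*c(m, -5 + 8) = 71*(24 + (-5 + 8)) = 71*(24 + 3) = 71*27 = 1917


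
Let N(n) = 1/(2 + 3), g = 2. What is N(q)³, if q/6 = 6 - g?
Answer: 1/125 ≈ 0.0080000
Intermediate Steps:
q = 24 (q = 6*(6 - 1*2) = 6*(6 - 2) = 6*4 = 24)
N(n) = ⅕ (N(n) = 1/5 = ⅕)
N(q)³ = (⅕)³ = 1/125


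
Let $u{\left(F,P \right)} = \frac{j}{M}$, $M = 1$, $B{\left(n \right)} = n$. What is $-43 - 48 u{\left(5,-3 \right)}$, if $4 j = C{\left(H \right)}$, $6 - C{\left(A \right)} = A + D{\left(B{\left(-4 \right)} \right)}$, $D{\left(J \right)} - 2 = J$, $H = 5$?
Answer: $-79$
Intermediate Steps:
$D{\left(J \right)} = 2 + J$
$C{\left(A \right)} = 8 - A$ ($C{\left(A \right)} = 6 - \left(A + \left(2 - 4\right)\right) = 6 - \left(A - 2\right) = 6 - \left(-2 + A\right) = 8 - A$)
$j = \frac{3}{4}$ ($j = \frac{8 - 5}{4} = \frac{1}{4} \cdot 3 = \frac{3}{4} \approx 0.75$)
$u{\left(F,P \right)} = \frac{3}{4}$ ($u{\left(F,P \right)} = \frac{3}{4 \cdot 1} = \frac{3}{4} \cdot 1 = \frac{3}{4}$)
$-43 - 48 u{\left(5,-3 \right)} = -43 - 36 = -79$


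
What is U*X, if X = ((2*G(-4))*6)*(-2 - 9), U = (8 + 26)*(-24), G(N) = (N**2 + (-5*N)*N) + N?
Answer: -7324416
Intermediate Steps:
G(N) = N - 4*N**2 (G(N) = (N**2 - 5*N**2) + N = -4*N**2 + N = N - 4*N**2)
U = -816 (U = 34*(-24) = -816)
X = 8976 (X = ((2*(-4*(1 - 4*(-4))))*6)*(-2 - 9) = ((2*(-4*(1 + 16)))*6)*(-11) = ((2*(-4*17))*6)*(-11) = ((2*(-68))*6)*(-11) = -136*6*(-11) = -816*(-11) = 8976)
U*X = -816*8976 = -7324416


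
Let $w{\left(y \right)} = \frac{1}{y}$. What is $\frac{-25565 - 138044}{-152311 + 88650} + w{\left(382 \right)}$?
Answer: $\frac{62562299}{24318502} \approx 2.5726$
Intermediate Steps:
$\frac{-25565 - 138044}{-152311 + 88650} + w{\left(382 \right)} = \frac{-25565 - 138044}{-152311 + 88650} + \frac{1}{382} = - \frac{163609}{-63661} + \frac{1}{382} = \left(-163609\right) \left(- \frac{1}{63661}\right) + \frac{1}{382} = \frac{163609}{63661} + \frac{1}{382} = \frac{62562299}{24318502}$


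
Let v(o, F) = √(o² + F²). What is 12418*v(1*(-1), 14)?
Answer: 12418*√197 ≈ 1.7430e+5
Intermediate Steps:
v(o, F) = √(F² + o²)
12418*v(1*(-1), 14) = 12418*√(14² + (1*(-1))²) = 12418*√(196 + (-1)²) = 12418*√(196 + 1) = 12418*√197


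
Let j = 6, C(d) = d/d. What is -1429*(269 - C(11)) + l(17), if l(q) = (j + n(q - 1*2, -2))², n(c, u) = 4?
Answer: -382872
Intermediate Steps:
C(d) = 1
l(q) = 100 (l(q) = (6 + 4)² = 10² = 100)
-1429*(269 - C(11)) + l(17) = -1429*(269 - 1*1) + 100 = -1429*(269 - 1) + 100 = -1429*268 + 100 = -382972 + 100 = -382872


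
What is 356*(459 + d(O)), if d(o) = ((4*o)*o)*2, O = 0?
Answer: 163404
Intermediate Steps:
d(o) = 8*o² (d(o) = (4*o²)*2 = 8*o²)
356*(459 + d(O)) = 356*(459 + 8*0²) = 356*(459 + 8*0) = 356*(459 + 0) = 356*459 = 163404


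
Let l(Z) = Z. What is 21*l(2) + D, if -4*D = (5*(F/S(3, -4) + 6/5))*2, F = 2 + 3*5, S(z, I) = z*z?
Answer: 617/18 ≈ 34.278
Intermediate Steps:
S(z, I) = z²
F = 17 (F = 2 + 15 = 17)
D = -139/18 (D = -5*(17/(3²) + 6/5)*2/4 = -5*(17/9 + 6*(⅕))*2/4 = -5*(17*(⅑) + 6/5)*2/4 = -5*(17/9 + 6/5)*2/4 = -5*(139/45)*2/4 = -139*2/36 = -¼*278/9 = -139/18 ≈ -7.7222)
21*l(2) + D = 21*2 - 139/18 = 42 - 139/18 = 617/18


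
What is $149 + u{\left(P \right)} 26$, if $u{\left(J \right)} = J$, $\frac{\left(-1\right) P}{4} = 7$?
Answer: $-579$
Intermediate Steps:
$P = -28$ ($P = \left(-4\right) 7 = -28$)
$149 + u{\left(P \right)} 26 = 149 - 728 = -579$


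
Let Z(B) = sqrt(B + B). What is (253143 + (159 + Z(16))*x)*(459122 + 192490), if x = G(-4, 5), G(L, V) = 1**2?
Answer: 165054622824 + 2606448*sqrt(2) ≈ 1.6506e+11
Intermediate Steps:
Z(B) = sqrt(2)*sqrt(B) (Z(B) = sqrt(2*B) = sqrt(2)*sqrt(B))
G(L, V) = 1
x = 1
(253143 + (159 + Z(16))*x)*(459122 + 192490) = (253143 + (159 + sqrt(2)*sqrt(16))*1)*(459122 + 192490) = (253143 + (159 + sqrt(2)*4)*1)*651612 = (253143 + (159 + 4*sqrt(2))*1)*651612 = (253143 + (159 + 4*sqrt(2)))*651612 = (253302 + 4*sqrt(2))*651612 = 165054622824 + 2606448*sqrt(2)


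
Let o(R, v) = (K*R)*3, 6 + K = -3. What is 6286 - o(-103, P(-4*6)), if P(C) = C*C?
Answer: 3505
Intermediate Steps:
K = -9 (K = -6 - 3 = -9)
P(C) = C**2
o(R, v) = -27*R (o(R, v) = -9*R*3 = -27*R)
6286 - o(-103, P(-4*6)) = 6286 - (-27)*(-103) = 6286 - 1*2781 = 6286 - 2781 = 3505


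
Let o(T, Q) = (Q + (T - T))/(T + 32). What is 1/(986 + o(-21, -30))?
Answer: 11/10816 ≈ 0.0010170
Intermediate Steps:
o(T, Q) = Q/(32 + T) (o(T, Q) = (Q + 0)/(32 + T) = Q/(32 + T))
1/(986 + o(-21, -30)) = 1/(986 - 30/(32 - 21)) = 1/(986 - 30/11) = 1/(10816/11) = 11/10816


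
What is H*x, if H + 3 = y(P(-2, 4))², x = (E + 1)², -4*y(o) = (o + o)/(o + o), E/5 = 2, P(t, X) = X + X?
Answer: -5687/16 ≈ -355.44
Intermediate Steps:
P(t, X) = 2*X
E = 10 (E = 5*2 = 10)
y(o) = -¼ (y(o) = -(o + o)/(4*(o + o)) = -2*o/(4*(2*o)) = -2*o*1/(2*o)/4 = -¼*1 = -¼)
x = 121 (x = (10 + 1)² = 11² = 121)
H = -47/16 (H = -3 + (-¼)² = -3 + 1/16 = -47/16 ≈ -2.9375)
H*x = -47/16*121 = -5687/16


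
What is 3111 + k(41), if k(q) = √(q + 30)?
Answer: 3111 + √71 ≈ 3119.4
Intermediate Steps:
k(q) = √(30 + q)
3111 + k(41) = 3111 + √(30 + 41) = 3111 + √71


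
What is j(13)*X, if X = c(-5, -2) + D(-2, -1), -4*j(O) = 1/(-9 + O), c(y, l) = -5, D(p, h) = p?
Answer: 7/16 ≈ 0.43750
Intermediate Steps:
j(O) = -1/(4*(-9 + O))
X = -7 (X = -5 - 2 = -7)
j(13)*X = -1/(-36 + 4*13)*(-7) = -1/(-36 + 52)*(-7) = -1/16*(-7) = 7/16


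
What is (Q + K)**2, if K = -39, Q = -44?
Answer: 6889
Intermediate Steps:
(Q + K)**2 = (-44 - 39)**2 = (-83)**2 = 6889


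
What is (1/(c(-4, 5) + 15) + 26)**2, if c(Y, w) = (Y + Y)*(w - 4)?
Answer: 33489/49 ≈ 683.45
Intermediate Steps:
c(Y, w) = 2*Y*(-4 + w) (c(Y, w) = (2*Y)*(-4 + w) = 2*Y*(-4 + w))
(1/(c(-4, 5) + 15) + 26)**2 = (1/(2*(-4)*(-4 + 5) + 15) + 26)**2 = (1/(2*(-4)*1 + 15) + 26)**2 = (1/(-8 + 15) + 26)**2 = (1/7 + 26)**2 = (183/7)**2 = 33489/49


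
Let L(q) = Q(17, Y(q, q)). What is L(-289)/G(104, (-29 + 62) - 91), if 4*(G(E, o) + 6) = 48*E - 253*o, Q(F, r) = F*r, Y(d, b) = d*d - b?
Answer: 2849540/9821 ≈ 290.15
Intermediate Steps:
Y(d, b) = d**2 - b
L(q) = -17*q + 17*q**2 (L(q) = 17*(q**2 - q) = -17*q + 17*q**2)
G(E, o) = -6 + 12*E - 253*o/4 (G(E, o) = -6 + (48*E - 253*o)/4 = -6 + (-253*o + 48*E)/4 = -6 + (12*E - 253*o/4) = -6 + 12*E - 253*o/4)
L(-289)/G(104, (-29 + 62) - 91) = (17*(-289)*(-1 - 289))/(-6 + 12*104 - 253*((-29 + 62) - 91)/4) = (17*(-289)*(-290))/(-6 + 1248 - 253*(33 - 91)/4) = 1424770/(-6 + 1248 - 253/4*(-58)) = 1424770/(-6 + 1248 + 7337/2) = 1424770/(9821/2) = 1424770*(2/9821) = 2849540/9821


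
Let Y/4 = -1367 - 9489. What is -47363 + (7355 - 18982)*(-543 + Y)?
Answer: 511156946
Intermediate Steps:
Y = -43424 (Y = 4*(-1367 - 9489) = 4*(-10856) = -43424)
-47363 + (7355 - 18982)*(-543 + Y) = -47363 + (7355 - 18982)*(-543 - 43424) = -47363 - 11627*(-43967) = -47363 + 511204309 = 511156946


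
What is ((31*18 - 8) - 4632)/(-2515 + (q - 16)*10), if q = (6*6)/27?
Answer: 12246/7985 ≈ 1.5336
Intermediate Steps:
q = 4/3 (q = 36*(1/27) = 4/3 ≈ 1.3333)
((31*18 - 8) - 4632)/(-2515 + (q - 16)*10) = ((31*18 - 8) - 4632)/(-2515 + (4/3 - 16)*10) = ((558 - 8) - 4632)/(-2515 - 44/3*10) = (550 - 4632)/(-2515 - 440/3) = -4082/(-7985/3) = -4082*(-3/7985) = 12246/7985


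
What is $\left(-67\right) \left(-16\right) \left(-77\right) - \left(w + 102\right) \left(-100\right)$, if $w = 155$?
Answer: $-56844$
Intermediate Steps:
$\left(-67\right) \left(-16\right) \left(-77\right) - \left(w + 102\right) \left(-100\right) = \left(-67\right) \left(-16\right) \left(-77\right) - \left(155 + 102\right) \left(-100\right) = 1072 \left(-77\right) - 257 \left(-100\right) = -82544 - -25700 = -82544 + 25700 = -56844$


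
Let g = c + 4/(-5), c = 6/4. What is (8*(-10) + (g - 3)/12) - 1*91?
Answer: -20543/120 ≈ -171.19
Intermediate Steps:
c = 3/2 (c = 6*(¼) = 3/2 ≈ 1.5000)
g = 7/10 (g = 3/2 + 4/(-5) = 3/2 + 4*(-⅕) = 3/2 - ⅘ = 7/10 ≈ 0.70000)
(8*(-10) + (g - 3)/12) - 1*91 = (8*(-10) + (7/10 - 3)/12) - 1*91 = (-80 - 23/10*1/12) - 91 = (-80 - 23/120) - 91 = -9623/120 - 91 = -20543/120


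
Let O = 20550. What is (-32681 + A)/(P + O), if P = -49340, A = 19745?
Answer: 6468/14395 ≈ 0.44932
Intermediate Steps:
(-32681 + A)/(P + O) = (-32681 + 19745)/(-49340 + 20550) = -12936/(-28790) = -12936*(-1/28790) = 6468/14395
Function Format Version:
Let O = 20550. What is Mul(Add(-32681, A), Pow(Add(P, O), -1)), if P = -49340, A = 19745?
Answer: Rational(6468, 14395) ≈ 0.44932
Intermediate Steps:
Mul(Add(-32681, A), Pow(Add(P, O), -1)) = Mul(Add(-32681, 19745), Pow(Add(-49340, 20550), -1)) = Mul(-12936, Pow(-28790, -1)) = Mul(-12936, Rational(-1, 28790)) = Rational(6468, 14395)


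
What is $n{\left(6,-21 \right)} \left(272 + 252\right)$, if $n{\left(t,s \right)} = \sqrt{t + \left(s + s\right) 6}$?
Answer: $524 i \sqrt{246} \approx 8218.6 i$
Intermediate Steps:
$n{\left(t,s \right)} = \sqrt{t + 12 s}$ ($n{\left(t,s \right)} = \sqrt{t + 2 s 6} = \sqrt{t + 12 s}$)
$n{\left(6,-21 \right)} \left(272 + 252\right) = \sqrt{6 + 12 \left(-21\right)} \left(272 + 252\right) = \sqrt{6 - 252} \cdot 524 = \sqrt{-246} \cdot 524 = i \sqrt{246} \cdot 524 = 524 i \sqrt{246}$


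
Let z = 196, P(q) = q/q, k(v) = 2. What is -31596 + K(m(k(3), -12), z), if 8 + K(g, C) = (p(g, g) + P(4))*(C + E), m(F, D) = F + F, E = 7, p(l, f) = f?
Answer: -30589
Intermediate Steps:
P(q) = 1
m(F, D) = 2*F
K(g, C) = -8 + (1 + g)*(7 + C) (K(g, C) = -8 + (g + 1)*(C + 7) = -8 + (1 + g)*(7 + C))
-31596 + K(m(k(3), -12), z) = -31596 + (-1 + 196 + 7*(2*2) + 196*(2*2)) = -31596 + (-1 + 196 + 7*4 + 196*4) = -31596 + (-1 + 196 + 28 + 784) = -31596 + 1007 = -30589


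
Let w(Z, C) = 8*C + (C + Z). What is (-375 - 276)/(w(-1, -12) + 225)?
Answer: -651/116 ≈ -5.6121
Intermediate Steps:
w(Z, C) = Z + 9*C
(-375 - 276)/(w(-1, -12) + 225) = (-375 - 276)/((-1 + 9*(-12)) + 225) = -651/((-1 - 108) + 225) = -651/(-109 + 225) = -651/116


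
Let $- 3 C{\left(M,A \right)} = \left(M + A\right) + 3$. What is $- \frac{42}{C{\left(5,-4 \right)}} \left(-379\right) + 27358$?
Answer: $\frac{30839}{2} \approx 15420.0$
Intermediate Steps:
$C{\left(M,A \right)} = -1 - \frac{A}{3} - \frac{M}{3}$ ($C{\left(M,A \right)} = - \frac{\left(M + A\right) + 3}{3} = - \frac{\left(A + M\right) + 3}{3} = - \frac{3 + A + M}{3} = -1 - \frac{A}{3} - \frac{M}{3}$)
$- \frac{42}{C{\left(5,-4 \right)}} \left(-379\right) + 27358 = - \frac{42}{-1 - - \frac{4}{3} - \frac{5}{3}} \left(-379\right) + 27358 = - \frac{42}{-1 + \frac{4}{3} - \frac{5}{3}} \left(-379\right) + 27358 = - \frac{42}{- \frac{4}{3}} \left(-379\right) + 27358 = \left(-42\right) \left(- \frac{3}{4}\right) \left(-379\right) + 27358 = \frac{63}{2} \left(-379\right) + 27358 = - \frac{23877}{2} + 27358 = \frac{30839}{2}$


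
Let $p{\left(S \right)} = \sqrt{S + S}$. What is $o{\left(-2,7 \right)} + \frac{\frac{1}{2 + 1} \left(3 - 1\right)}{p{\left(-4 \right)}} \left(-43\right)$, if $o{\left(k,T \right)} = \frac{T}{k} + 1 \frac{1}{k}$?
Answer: $-4 + \frac{43 i \sqrt{2}}{6} \approx -4.0 + 10.135 i$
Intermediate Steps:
$o{\left(k,T \right)} = \frac{1}{k} + \frac{T}{k}$ ($o{\left(k,T \right)} = \frac{T}{k} + \frac{1}{k} = \frac{1}{k} + \frac{T}{k}$)
$p{\left(S \right)} = \sqrt{2} \sqrt{S}$ ($p{\left(S \right)} = \sqrt{2 S} = \sqrt{2} \sqrt{S}$)
$o{\left(-2,7 \right)} + \frac{\frac{1}{2 + 1} \left(3 - 1\right)}{p{\left(-4 \right)}} \left(-43\right) = \frac{1 + 7}{-2} + \frac{\frac{1}{2 + 1} \left(3 - 1\right)}{\sqrt{2} \sqrt{-4}} \left(-43\right) = \left(- \frac{1}{2}\right) 8 + \frac{\frac{1}{3} \cdot 2}{\sqrt{2} \cdot 2 i} \left(-43\right) = -4 + \frac{\frac{1}{3} \cdot 2}{2 i \sqrt{2}} \left(-43\right) = -4 + \frac{2 \left(- \frac{i \sqrt{2}}{4}\right)}{3} \left(-43\right) = -4 + - \frac{i \sqrt{2}}{6} \left(-43\right) = -4 + \frac{43 i \sqrt{2}}{6}$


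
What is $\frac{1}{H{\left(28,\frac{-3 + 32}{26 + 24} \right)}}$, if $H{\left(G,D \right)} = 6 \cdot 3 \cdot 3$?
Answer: $\frac{1}{54} \approx 0.018519$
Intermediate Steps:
$H{\left(G,D \right)} = 54$ ($H{\left(G,D \right)} = 18 \cdot 3 = 54$)
$\frac{1}{H{\left(28,\frac{-3 + 32}{26 + 24} \right)}} = \frac{1}{54}$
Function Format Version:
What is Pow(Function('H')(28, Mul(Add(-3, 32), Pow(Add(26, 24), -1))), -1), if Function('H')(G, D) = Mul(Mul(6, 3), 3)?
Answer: Rational(1, 54) ≈ 0.018519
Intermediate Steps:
Function('H')(G, D) = 54 (Function('H')(G, D) = Mul(18, 3) = 54)
Pow(Function('H')(28, Mul(Add(-3, 32), Pow(Add(26, 24), -1))), -1) = Pow(54, -1) = Rational(1, 54)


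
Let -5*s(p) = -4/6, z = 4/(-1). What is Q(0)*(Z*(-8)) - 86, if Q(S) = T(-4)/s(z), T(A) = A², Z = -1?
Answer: 874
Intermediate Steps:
z = -4 (z = 4*(-1) = -4)
s(p) = 2/15 (s(p) = -(-4)/(5*6) = -⅕*(-⅔) = 2/15)
Q(S) = 120 (Q(S) = (-4)²/(2/15) = 16*(15/2) = 120)
Q(0)*(Z*(-8)) - 86 = 120*(-1*(-8)) - 86 = 120*8 - 86 = 960 - 86 = 874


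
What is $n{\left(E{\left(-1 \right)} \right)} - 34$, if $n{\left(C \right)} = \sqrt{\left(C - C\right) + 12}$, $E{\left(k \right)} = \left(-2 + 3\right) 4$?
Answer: $-34 + 2 \sqrt{3} \approx -30.536$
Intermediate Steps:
$E{\left(k \right)} = 4$ ($E{\left(k \right)} = 1 \cdot 4 = 4$)
$n{\left(C \right)} = 2 \sqrt{3}$ ($n{\left(C \right)} = \sqrt{0 + 12} = \sqrt{12} = 2 \sqrt{3}$)
$n{\left(E{\left(-1 \right)} \right)} - 34 = 2 \sqrt{3} - 34 = -34 + 2 \sqrt{3}$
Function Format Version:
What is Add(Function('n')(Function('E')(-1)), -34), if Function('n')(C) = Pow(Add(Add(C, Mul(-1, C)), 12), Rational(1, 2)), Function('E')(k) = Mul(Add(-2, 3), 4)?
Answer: Add(-34, Mul(2, Pow(3, Rational(1, 2)))) ≈ -30.536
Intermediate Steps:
Function('E')(k) = 4 (Function('E')(k) = Mul(1, 4) = 4)
Function('n')(C) = Mul(2, Pow(3, Rational(1, 2))) (Function('n')(C) = Pow(Add(0, 12), Rational(1, 2)) = Pow(12, Rational(1, 2)) = Mul(2, Pow(3, Rational(1, 2))))
Add(Function('n')(Function('E')(-1)), -34) = Add(Mul(2, Pow(3, Rational(1, 2))), -34) = Add(-34, Mul(2, Pow(3, Rational(1, 2))))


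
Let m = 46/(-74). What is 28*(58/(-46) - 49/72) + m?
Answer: -842207/15318 ≈ -54.982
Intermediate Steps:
m = -23/37 (m = 46*(-1/74) = -23/37 ≈ -0.62162)
28*(58/(-46) - 49/72) + m = 28*(58/(-46) - 49/72) - 23/37 = 28*(58*(-1/46) - 49*1/72) - 23/37 = 28*(-29/23 - 49/72) - 23/37 = 28*(-3215/1656) - 23/37 = -22505/414 - 23/37 = -842207/15318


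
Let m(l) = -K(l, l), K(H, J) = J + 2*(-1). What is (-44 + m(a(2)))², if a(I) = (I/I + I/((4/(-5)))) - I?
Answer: 5929/4 ≈ 1482.3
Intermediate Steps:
K(H, J) = -2 + J (K(H, J) = J - 2 = -2 + J)
a(I) = 1 - 9*I/4 (a(I) = (1 + I/((4*(-⅕)))) - I = (1 + I/(-⅘)) - I = (1 + I*(-5/4)) - I = (1 - 5*I/4) - I = 1 - 9*I/4)
m(l) = 2 - l (m(l) = -(-2 + l) = 2 - l)
(-44 + m(a(2)))² = (-44 + (2 - (1 - 9/4*2)))² = (-44 + (2 - (1 - 9/2)))² = (-44 + (2 - 1*(-7/2)))² = (-44 + (2 + 7/2))² = (-44 + 11/2)² = (-77/2)² = 5929/4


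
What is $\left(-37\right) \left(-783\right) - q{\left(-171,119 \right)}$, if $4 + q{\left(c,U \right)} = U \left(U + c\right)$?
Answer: $35163$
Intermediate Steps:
$q{\left(c,U \right)} = -4 + U \left(U + c\right)$
$\left(-37\right) \left(-783\right) - q{\left(-171,119 \right)} = \left(-37\right) \left(-783\right) - \left(-4 + 119^{2} + 119 \left(-171\right)\right) = 28971 - \left(-4 + 14161 - 20349\right) = 28971 - -6192 = 28971 + 6192 = 35163$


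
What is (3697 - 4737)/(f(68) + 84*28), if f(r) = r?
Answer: -52/121 ≈ -0.42975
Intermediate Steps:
(3697 - 4737)/(f(68) + 84*28) = (3697 - 4737)/(68 + 84*28) = -1040/(68 + 2352) = -1040/2420 = -1040*1/2420 = -52/121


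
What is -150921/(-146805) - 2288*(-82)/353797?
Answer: 26979454639/17313056195 ≈ 1.5583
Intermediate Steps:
-150921/(-146805) - 2288*(-82)/353797 = -150921*(-1/146805) + 187616*(1/353797) = 50307/48935 + 187616/353797 = 26979454639/17313056195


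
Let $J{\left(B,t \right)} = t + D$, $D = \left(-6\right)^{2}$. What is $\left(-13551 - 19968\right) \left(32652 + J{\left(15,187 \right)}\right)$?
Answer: $-1101937125$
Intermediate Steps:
$D = 36$
$J{\left(B,t \right)} = 36 + t$ ($J{\left(B,t \right)} = t + 36 = 36 + t$)
$\left(-13551 - 19968\right) \left(32652 + J{\left(15,187 \right)}\right) = \left(-13551 - 19968\right) \left(32652 + \left(36 + 187\right)\right) = - 33519 \left(32652 + 223\right) = \left(-33519\right) 32875 = -1101937125$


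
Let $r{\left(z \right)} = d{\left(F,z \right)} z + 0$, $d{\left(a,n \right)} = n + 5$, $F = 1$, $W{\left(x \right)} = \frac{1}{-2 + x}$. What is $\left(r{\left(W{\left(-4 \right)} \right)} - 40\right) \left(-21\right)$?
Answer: $\frac{10283}{12} \approx 856.92$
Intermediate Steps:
$d{\left(a,n \right)} = 5 + n$
$r{\left(z \right)} = z \left(5 + z\right)$ ($r{\left(z \right)} = \left(5 + z\right) z + 0 = z \left(5 + z\right) + 0 = z \left(5 + z\right)$)
$\left(r{\left(W{\left(-4 \right)} \right)} - 40\right) \left(-21\right) = \left(\frac{5 + \frac{1}{-2 - 4}}{-2 - 4} - 40\right) \left(-21\right) = \left(\frac{5 + \frac{1}{-6}}{-6} - 40\right) \left(-21\right) = \left(- \frac{5 - \frac{1}{6}}{6} - 40\right) \left(-21\right) = \left(\left(- \frac{1}{6}\right) \frac{29}{6} - 40\right) \left(-21\right) = \left(- \frac{29}{36} - 40\right) \left(-21\right) = \left(- \frac{1469}{36}\right) \left(-21\right) = \frac{10283}{12}$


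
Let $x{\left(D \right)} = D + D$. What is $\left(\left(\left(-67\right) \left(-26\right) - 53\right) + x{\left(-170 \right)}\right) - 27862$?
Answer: $-26513$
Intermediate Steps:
$x{\left(D \right)} = 2 D$
$\left(\left(\left(-67\right) \left(-26\right) - 53\right) + x{\left(-170 \right)}\right) - 27862 = \left(\left(\left(-67\right) \left(-26\right) - 53\right) + 2 \left(-170\right)\right) - 27862 = \left(\left(1742 - 53\right) - 340\right) - 27862 = \left(1689 - 340\right) - 27862 = 1349 - 27862 = -26513$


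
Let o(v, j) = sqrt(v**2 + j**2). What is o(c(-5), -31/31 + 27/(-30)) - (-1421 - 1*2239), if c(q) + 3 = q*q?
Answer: 3660 + sqrt(48761)/10 ≈ 3682.1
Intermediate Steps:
c(q) = -3 + q**2 (c(q) = -3 + q*q = -3 + q**2)
o(v, j) = sqrt(j**2 + v**2)
o(c(-5), -31/31 + 27/(-30)) - (-1421 - 1*2239) = sqrt((-31/31 + 27/(-30))**2 + (-3 + (-5)**2)**2) - (-1421 - 1*2239) = sqrt((-31*1/31 + 27*(-1/30))**2 + (-3 + 25)**2) - (-1421 - 2239) = sqrt((-1 - 9/10)**2 + 22**2) - 1*(-3660) = sqrt((-19/10)**2 + 484) + 3660 = sqrt(361/100 + 484) + 3660 = sqrt(48761/100) + 3660 = sqrt(48761)/10 + 3660 = 3660 + sqrt(48761)/10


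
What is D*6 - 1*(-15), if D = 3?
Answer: 33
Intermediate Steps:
D*6 - 1*(-15) = 3*6 - 1*(-15) = 18 + 15 = 33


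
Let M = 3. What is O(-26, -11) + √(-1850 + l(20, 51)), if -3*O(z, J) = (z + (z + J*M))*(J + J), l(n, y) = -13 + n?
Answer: -1870/3 + I*√1843 ≈ -623.33 + 42.93*I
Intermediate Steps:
O(z, J) = -2*J*(2*z + 3*J)/3 (O(z, J) = -(z + (z + J*3))*(J + J)/3 = -(z + (z + 3*J))*2*J/3 = -(2*z + 3*J)*2*J/3 = -2*J*(2*z + 3*J)/3)
O(-26, -11) + √(-1850 + l(20, 51)) = -⅔*(-11)*(2*(-26) + 3*(-11)) + √(-1850 + (-13 + 20)) = -⅔*(-11)*(-52 - 33) + √(-1850 + 7) = -⅔*(-11)*(-85) + √(-1843) = -1870/3 + I*√1843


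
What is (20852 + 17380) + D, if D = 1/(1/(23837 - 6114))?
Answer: 55955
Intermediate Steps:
D = 17723 (D = 1/(1/17723) = 17723)
(20852 + 17380) + D = (20852 + 17380) + 17723 = 38232 + 17723 = 55955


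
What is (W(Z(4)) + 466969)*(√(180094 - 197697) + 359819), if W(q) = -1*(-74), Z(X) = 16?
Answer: 168050945217 + 467043*I*√17603 ≈ 1.6805e+11 + 6.1966e+7*I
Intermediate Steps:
W(q) = 74
(W(Z(4)) + 466969)*(√(180094 - 197697) + 359819) = (74 + 466969)*(√(180094 - 197697) + 359819) = 467043*(√(-17603) + 359819) = 467043*(I*√17603 + 359819) = 467043*(359819 + I*√17603) = 168050945217 + 467043*I*√17603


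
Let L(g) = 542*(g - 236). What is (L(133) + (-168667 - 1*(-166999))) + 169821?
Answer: 112327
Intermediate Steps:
L(g) = -127912 + 542*g (L(g) = 542*(-236 + g) = -127912 + 542*g)
(L(133) + (-168667 - 1*(-166999))) + 169821 = ((-127912 + 542*133) + (-168667 - 1*(-166999))) + 169821 = ((-127912 + 72086) + (-168667 + 166999)) + 169821 = (-55826 - 1668) + 169821 = -57494 + 169821 = 112327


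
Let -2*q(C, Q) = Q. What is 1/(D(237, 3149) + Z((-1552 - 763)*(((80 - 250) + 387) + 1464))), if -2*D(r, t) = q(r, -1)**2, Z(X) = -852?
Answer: -8/6817 ≈ -0.0011735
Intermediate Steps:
q(C, Q) = -Q/2
D(r, t) = -1/8 (D(r, t) = -(-1/2*(-1))**2/2 = -(1/2)**2/2 = -1/2*1/4 = -1/8)
1/(D(237, 3149) + Z((-1552 - 763)*(((80 - 250) + 387) + 1464))) = 1/(-1/8 - 852) = 1/(-6817/8) = -8/6817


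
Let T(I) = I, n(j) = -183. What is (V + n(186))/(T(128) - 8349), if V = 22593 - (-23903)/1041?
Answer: -23352713/8558061 ≈ -2.7287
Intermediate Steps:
V = 23543216/1041 (V = 22593 - (-23903)/1041 = 22593 - 1*(-23903/1041) = 22593 + 23903/1041 = 23543216/1041 ≈ 22616.)
(V + n(186))/(T(128) - 8349) = (23543216/1041 - 183)/(128 - 8349) = (23352713/1041)/(-8221) = (23352713/1041)*(-1/8221) = -23352713/8558061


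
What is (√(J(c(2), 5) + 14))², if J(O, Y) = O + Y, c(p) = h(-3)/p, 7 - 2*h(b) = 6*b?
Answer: 101/4 ≈ 25.250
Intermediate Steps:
h(b) = 7/2 - 3*b
c(p) = 25/(2*p) (c(p) = (7/2 - 3*(-3))/p = (7/2 + 9)/p = 25/(2*p))
(√(J(c(2), 5) + 14))² = (√(((25/2)/2 + 5) + 14))² = (√(((25/2)*(½) + 5) + 14))² = (√((25/4 + 5) + 14))² = (√(45/4 + 14))² = (√(101/4))² = (√101/2)² = 101/4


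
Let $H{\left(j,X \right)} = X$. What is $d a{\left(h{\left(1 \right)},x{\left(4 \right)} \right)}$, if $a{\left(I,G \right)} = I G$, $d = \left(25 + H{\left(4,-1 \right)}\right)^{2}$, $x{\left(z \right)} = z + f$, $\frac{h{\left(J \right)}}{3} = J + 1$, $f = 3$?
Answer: $24192$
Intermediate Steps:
$h{\left(J \right)} = 3 + 3 J$ ($h{\left(J \right)} = 3 \left(J + 1\right) = 3 \left(1 + J\right) = 3 + 3 J$)
$x{\left(z \right)} = 3 + z$ ($x{\left(z \right)} = z + 3 = 3 + z$)
$d = 576$ ($d = \left(25 - 1\right)^{2} = 24^{2} = 576$)
$a{\left(I,G \right)} = G I$
$d a{\left(h{\left(1 \right)},x{\left(4 \right)} \right)} = 576 \left(3 + 4\right) \left(3 + 3 \cdot 1\right) = 576 \cdot 7 \left(3 + 3\right) = 576 \cdot 7 \cdot 6 = 576 \cdot 42 = 24192$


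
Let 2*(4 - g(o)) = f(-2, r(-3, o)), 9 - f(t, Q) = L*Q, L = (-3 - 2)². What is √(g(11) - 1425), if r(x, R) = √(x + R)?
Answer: √(-5702 + 100*√2)/2 ≈ 37.285*I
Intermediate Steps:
r(x, R) = √(R + x)
L = 25 (L = (-5)² = 25)
f(t, Q) = 9 - 25*Q
g(o) = -½ + 25*√(-3 + o)/2 (g(o) = 4 - (9 - 25*√(o - 3))/2 = 4 - (9 - 25*√(-3 + o))/2 = 4 + (-9/2 + 25*√(-3 + o)/2) = -½ + 25*√(-3 + o)/2)
√(g(11) - 1425) = √((-½ + 25*√(-3 + 11)/2) - 1425) = √((-½ + 25*√8/2) - 1425) = √((-½ + 25*(2*√2)/2) - 1425) = √((-½ + 25*√2) - 1425) = √(-2851/2 + 25*√2)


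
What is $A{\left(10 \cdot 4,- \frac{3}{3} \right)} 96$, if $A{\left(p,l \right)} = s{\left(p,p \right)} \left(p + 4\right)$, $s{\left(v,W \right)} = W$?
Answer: $168960$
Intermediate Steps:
$A{\left(p,l \right)} = p \left(4 + p\right)$ ($A{\left(p,l \right)} = p \left(p + 4\right) = p \left(4 + p\right)$)
$A{\left(10 \cdot 4,- \frac{3}{3} \right)} 96 = 10 \cdot 4 \left(4 + 10 \cdot 4\right) 96 = 40 \left(4 + 40\right) 96 = 40 \cdot 44 \cdot 96 = 1760 \cdot 96 = 168960$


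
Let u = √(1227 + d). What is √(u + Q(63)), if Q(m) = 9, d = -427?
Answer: √(9 + 20*√2) ≈ 6.1061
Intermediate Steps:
u = 20*√2 (u = √(1227 - 427) = √800 = 20*√2 ≈ 28.284)
√(u + Q(63)) = √(20*√2 + 9) = √(9 + 20*√2)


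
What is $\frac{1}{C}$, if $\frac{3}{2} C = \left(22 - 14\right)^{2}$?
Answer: $\frac{3}{128} \approx 0.023438$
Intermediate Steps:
$C = \frac{128}{3}$ ($C = \frac{2 \left(22 - 14\right)^{2}}{3} = \frac{2 \cdot 8^{2}}{3} = \frac{2}{3} \cdot 64 = \frac{128}{3} \approx 42.667$)
$\frac{1}{C} = \frac{1}{\frac{128}{3}} = \frac{3}{128}$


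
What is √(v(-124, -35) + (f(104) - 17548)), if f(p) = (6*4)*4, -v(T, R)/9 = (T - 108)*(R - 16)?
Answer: 2*I*√30985 ≈ 352.05*I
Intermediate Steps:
v(T, R) = -9*(-108 + T)*(-16 + R) (v(T, R) = -9*(T - 108)*(R - 16) = -9*(-108 + T)*(-16 + R))
f(p) = 96 (f(p) = 24*4 = 96)
√(v(-124, -35) + (f(104) - 17548)) = √((-15552 + 144*(-124) + 972*(-35) - 9*(-35)*(-124)) + (96 - 17548)) = √((-15552 - 17856 - 34020 - 39060) - 17452) = √(-106488 - 17452) = √(-123940) = 2*I*√30985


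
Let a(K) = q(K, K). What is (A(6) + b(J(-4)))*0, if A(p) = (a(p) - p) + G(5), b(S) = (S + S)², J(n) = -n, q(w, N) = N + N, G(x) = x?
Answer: 0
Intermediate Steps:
q(w, N) = 2*N
b(S) = 4*S² (b(S) = (2*S)² = 4*S²)
a(K) = 2*K
A(p) = 5 + p (A(p) = (2*p - p) + 5 = p + 5 = 5 + p)
(A(6) + b(J(-4)))*0 = ((5 + 6) + 4*(-1*(-4))²)*0 = (11 + 4*4²)*0 = (11 + 4*16)*0 = (11 + 64)*0 = 75*0 = 0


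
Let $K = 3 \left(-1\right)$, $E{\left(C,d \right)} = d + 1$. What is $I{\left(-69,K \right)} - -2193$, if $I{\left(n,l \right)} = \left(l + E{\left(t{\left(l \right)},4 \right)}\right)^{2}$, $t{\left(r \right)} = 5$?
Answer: $2197$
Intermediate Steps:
$E{\left(C,d \right)} = 1 + d$
$K = -3$
$I{\left(n,l \right)} = \left(5 + l\right)^{2}$ ($I{\left(n,l \right)} = \left(l + \left(1 + 4\right)\right)^{2} = \left(l + 5\right)^{2} = \left(5 + l\right)^{2}$)
$I{\left(-69,K \right)} - -2193 = \left(5 - 3\right)^{2} - -2193 = 2^{2} + 2193 = 4 + 2193 = 2197$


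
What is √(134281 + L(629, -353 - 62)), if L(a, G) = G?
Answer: 3*√14874 ≈ 365.88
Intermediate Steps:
√(134281 + L(629, -353 - 62)) = √(134281 + (-353 - 62)) = √(134281 - 415) = √133866 = 3*√14874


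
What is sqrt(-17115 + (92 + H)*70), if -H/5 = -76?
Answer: 35*sqrt(13) ≈ 126.19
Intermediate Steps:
H = 380 (H = -5*(-76) = 380)
sqrt(-17115 + (92 + H)*70) = sqrt(-17115 + (92 + 380)*70) = sqrt(-17115 + 472*70) = sqrt(-17115 + 33040) = sqrt(15925) = 35*sqrt(13)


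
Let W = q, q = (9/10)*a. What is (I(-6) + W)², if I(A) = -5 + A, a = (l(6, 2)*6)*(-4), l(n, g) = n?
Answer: 494209/25 ≈ 19768.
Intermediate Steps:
a = -144 (a = (6*6)*(-4) = 36*(-4) = -144)
q = -648/5 (q = (9/10)*(-144) = -648/5 ≈ -129.60)
W = -648/5 ≈ -129.60
(I(-6) + W)² = ((-5 - 6) - 648/5)² = (-11 - 648/5)² = (-703/5)² = 494209/25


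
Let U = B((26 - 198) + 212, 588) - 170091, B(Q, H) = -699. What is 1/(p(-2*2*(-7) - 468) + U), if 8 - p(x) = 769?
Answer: -1/171551 ≈ -5.8292e-6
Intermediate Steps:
p(x) = -761 (p(x) = 8 - 1*769 = 8 - 769 = -761)
U = -170790 (U = -699 - 170091 = -170790)
1/(p(-2*2*(-7) - 468) + U) = 1/(-761 - 170790) = 1/(-171551) = -1/171551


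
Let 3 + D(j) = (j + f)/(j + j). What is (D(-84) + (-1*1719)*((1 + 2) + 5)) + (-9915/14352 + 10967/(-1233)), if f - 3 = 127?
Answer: -568360727659/41290704 ≈ -13765.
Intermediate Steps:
f = 130 (f = 3 + 127 = 130)
D(j) = -3 + (130 + j)/(2*j) (D(j) = -3 + (j + 130)/(j + j) = -3 + (130 + j)/((2*j)) = -3 + (130 + j)*(1/(2*j)) = -3 + (130 + j)/(2*j))
(D(-84) + (-1*1719)*((1 + 2) + 5)) + (-9915/14352 + 10967/(-1233)) = ((-5/2 + 65/(-84)) + (-1*1719)*((1 + 2) + 5)) + (-9915/14352 + 10967/(-1233)) = ((-5/2 + 65*(-1/84)) - 1719*(3 + 5)) + (-9915*1/14352 + 10967*(-1/1233)) = ((-5/2 - 65/84) - 1719*8) + (-3305/4784 - 10967/1233) = (-275/84 - 13752) - 56541193/5898672 = -1155443/84 - 56541193/5898672 = -568360727659/41290704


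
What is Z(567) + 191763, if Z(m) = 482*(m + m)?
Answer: 738351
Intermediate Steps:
Z(m) = 964*m (Z(m) = 482*(2*m) = 964*m)
Z(567) + 191763 = 964*567 + 191763 = 546588 + 191763 = 738351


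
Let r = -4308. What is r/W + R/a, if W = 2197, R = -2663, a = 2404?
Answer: -16207043/5281588 ≈ -3.0686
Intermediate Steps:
r/W + R/a = -4308/2197 - 2663/2404 = -16207043/5281588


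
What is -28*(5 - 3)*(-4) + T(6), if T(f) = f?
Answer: 230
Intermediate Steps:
-28*(5 - 3)*(-4) + T(6) = -28*(5 - 3)*(-4) + 6 = -56*(-4) + 6 = -28*(-8) + 6 = 224 + 6 = 230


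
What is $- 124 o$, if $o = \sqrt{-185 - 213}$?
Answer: $- 124 i \sqrt{398} \approx - 2473.8 i$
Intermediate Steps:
$o = i \sqrt{398}$ ($o = \sqrt{-398} = i \sqrt{398} \approx 19.95 i$)
$- 124 o = - 124 i \sqrt{398}$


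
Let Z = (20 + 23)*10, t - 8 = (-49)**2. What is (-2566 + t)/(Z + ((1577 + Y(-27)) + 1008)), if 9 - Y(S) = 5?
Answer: -157/3019 ≈ -0.052004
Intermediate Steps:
Y(S) = 4 (Y(S) = 9 - 1*5 = 9 - 5 = 4)
t = 2409 (t = 8 + (-49)**2 = 8 + 2401 = 2409)
Z = 430 (Z = 43*10 = 430)
(-2566 + t)/(Z + ((1577 + Y(-27)) + 1008)) = (-2566 + 2409)/(430 + ((1577 + 4) + 1008)) = -157/(430 + (1581 + 1008)) = -157/(430 + 2589) = -157/3019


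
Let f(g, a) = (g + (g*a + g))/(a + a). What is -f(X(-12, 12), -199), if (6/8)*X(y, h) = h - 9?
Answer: -394/199 ≈ -1.9799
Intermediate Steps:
X(y, h) = -12 + 4*h/3 (X(y, h) = 4*(h - 9)/3 = 4*(-9 + h)/3 = -12 + 4*h/3)
f(g, a) = (2*g + a*g)/(2*a) (f(g, a) = (g + (a*g + g))/((2*a)) = (g + (g + a*g))*(1/(2*a)) = (2*g + a*g)*(1/(2*a)) = (2*g + a*g)/(2*a))
-f(X(-12, 12), -199) = -((-12 + (4/3)*12)/2 + (-12 + (4/3)*12)/(-199)) = -((-12 + 16)/2 + (-12 + 16)*(-1/199)) = -((½)*4 + 4*(-1/199)) = -(2 - 4/199) = -1*394/199 = -394/199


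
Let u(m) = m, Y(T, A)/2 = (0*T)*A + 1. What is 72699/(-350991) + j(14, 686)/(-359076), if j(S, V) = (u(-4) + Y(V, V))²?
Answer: -725163058/3500901231 ≈ -0.20714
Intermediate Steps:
Y(T, A) = 2 (Y(T, A) = 2*((0*T)*A + 1) = 2*(0*A + 1) = 2*(0 + 1) = 2*1 = 2)
j(S, V) = 4 (j(S, V) = (-4 + 2)² = (-2)² = 4)
72699/(-350991) + j(14, 686)/(-359076) = 72699/(-350991) + 4/(-359076) = 72699*(-1/350991) + 4*(-1/359076) = -24233/116997 - 1/89769 = -725163058/3500901231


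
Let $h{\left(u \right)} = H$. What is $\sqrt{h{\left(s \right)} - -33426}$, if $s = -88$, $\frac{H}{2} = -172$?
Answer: $\sqrt{33082} \approx 181.88$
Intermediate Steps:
$H = -344$ ($H = 2 \left(-172\right) = -344$)
$h{\left(u \right)} = -344$
$\sqrt{h{\left(s \right)} - -33426} = \sqrt{-344 - -33426} = \sqrt{-344 + 33426} = \sqrt{33082}$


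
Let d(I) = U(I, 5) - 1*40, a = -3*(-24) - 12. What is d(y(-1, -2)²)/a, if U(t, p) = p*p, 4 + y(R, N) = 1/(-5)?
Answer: -¼ ≈ -0.25000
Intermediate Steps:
y(R, N) = -21/5 (y(R, N) = -4 + 1/(-5) = -4 - ⅕ = -21/5)
U(t, p) = p²
a = 60 (a = 72 - 12 = 60)
d(I) = -15 (d(I) = 5² - 1*40 = 25 - 40 = -15)
d(y(-1, -2)²)/a = -15/60 = -15*1/60 = -¼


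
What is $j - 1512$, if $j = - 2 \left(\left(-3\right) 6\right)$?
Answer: $-1476$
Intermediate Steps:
$j = 36$ ($j = \left(-2\right) \left(-18\right) = 36$)
$j - 1512 = 36 - 1512 = -1476$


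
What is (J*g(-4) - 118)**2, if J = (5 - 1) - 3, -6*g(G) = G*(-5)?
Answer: 132496/9 ≈ 14722.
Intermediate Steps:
g(G) = 5*G/6 (g(G) = -G*(-5)/6 = -(-5)*G/6 = 5*G/6)
J = 1 (J = 4 - 3 = 1)
(J*g(-4) - 118)**2 = (1*((5/6)*(-4)) - 118)**2 = (1*(-10/3) - 118)**2 = (-10/3 - 118)**2 = (-364/3)**2 = 132496/9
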